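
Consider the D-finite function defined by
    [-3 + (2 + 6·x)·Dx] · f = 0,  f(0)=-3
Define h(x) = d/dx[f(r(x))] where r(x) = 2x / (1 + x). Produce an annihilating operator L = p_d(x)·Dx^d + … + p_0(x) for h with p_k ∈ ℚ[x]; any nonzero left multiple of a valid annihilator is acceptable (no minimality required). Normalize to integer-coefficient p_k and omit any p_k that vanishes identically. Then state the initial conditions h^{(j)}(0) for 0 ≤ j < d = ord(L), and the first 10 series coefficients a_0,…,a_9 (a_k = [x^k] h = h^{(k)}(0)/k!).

L = (-5 - 14·x) + (-1 - 8·x - 7·x^2)·Dx  (order 1).
h: a_k = -9, 45, -459/2, 2583/2, -62055/8, 386883/8, -4934475/16, 31944663/16, -1672293843/128, 11032018335/128, …
ICs: h(0) = -9.

f: a_k = -3, -9/2, 27/8, -81/16, 1215/128, -5103/256, 45927/1024, -216513/2048, 8444007/32768, -42220035/65536, …
f∘r: x↦r, Dx↦Dx/r' in L_f ⇒ L₀.
h=h₀': d/dx-closure on L₀ ⇒ L.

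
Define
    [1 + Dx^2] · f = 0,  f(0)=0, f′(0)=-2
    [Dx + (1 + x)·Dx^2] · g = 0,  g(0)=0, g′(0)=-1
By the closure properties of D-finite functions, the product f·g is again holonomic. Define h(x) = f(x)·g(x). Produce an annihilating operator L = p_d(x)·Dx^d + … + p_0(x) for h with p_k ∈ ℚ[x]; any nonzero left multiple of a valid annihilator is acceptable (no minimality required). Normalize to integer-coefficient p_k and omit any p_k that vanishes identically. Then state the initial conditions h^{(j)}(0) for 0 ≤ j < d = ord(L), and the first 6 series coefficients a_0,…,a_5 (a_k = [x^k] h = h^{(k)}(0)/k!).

L = (-3 + 6·x + 19·x^2 + 16·x^3 + 4·x^4) + (4 + 20·x + 24·x^2 + 8·x^3)·Dx + (20·x + 42·x^2 + 32·x^3 + 8·x^4)·Dx^2 + (4 + 20·x + 24·x^2 + 8·x^3)·Dx^3 + (3 + 14·x + 23·x^2 + 16·x^3 + 4·x^4)·Dx^4  (order 4).
h: a_k = 0, 0, 2, -1, 1/3, -1/3, …
ICs: h(0) = 0, h′(0) = 0, h′′(0) = 4, h′′′(0) = -6.

f: a_k = 0, -2, 0, 1/3, 0, -1/60, …
g: a_k = 0, -1, 1/2, -1/3, 1/4, -1/5, …
f·g: L₀ = L_f ⊗_s L_g, ord ≤ 2·2.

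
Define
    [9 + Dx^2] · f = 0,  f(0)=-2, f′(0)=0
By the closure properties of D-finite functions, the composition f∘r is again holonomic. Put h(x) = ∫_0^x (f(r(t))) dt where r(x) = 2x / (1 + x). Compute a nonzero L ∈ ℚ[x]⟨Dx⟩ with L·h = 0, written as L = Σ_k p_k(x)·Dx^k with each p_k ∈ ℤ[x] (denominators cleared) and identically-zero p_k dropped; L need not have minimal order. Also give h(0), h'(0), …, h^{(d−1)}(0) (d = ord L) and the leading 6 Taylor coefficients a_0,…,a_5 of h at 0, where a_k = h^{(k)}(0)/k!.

L = 36·Dx + (2 + 6·x + 6·x^2 + 2·x^3)·Dx^2 + (1 + 4·x + 6·x^2 + 4·x^3 + x^4)·Dx^3  (order 3).
h: a_k = 0, -2, 0, 12, -18, 0, …
ICs: h(0) = 0, h′(0) = -2, h′′(0) = 0.

f: a_k = -2, 0, 9, 0, -27/4, 0, …
h₀=f(r): pull back L_f along r ⇒ L₀.
Integrate: L := L₀·Dx.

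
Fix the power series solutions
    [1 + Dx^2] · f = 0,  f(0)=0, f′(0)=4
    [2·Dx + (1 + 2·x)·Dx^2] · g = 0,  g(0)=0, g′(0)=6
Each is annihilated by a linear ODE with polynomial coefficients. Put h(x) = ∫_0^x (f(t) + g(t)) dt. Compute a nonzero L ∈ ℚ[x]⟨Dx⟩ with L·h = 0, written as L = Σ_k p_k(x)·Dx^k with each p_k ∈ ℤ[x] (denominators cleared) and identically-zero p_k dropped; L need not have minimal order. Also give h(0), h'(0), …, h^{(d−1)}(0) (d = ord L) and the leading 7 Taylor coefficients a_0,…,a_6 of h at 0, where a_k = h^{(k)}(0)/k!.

L = (50 + 8·x + 8·x^2)·Dx^2 + (9 + 22·x + 12·x^2 + 8·x^3)·Dx^3 + (50 + 8·x + 8·x^2)·Dx^4 + (9 + 22·x + 12·x^2 + 8·x^3)·Dx^5  (order 5).
h: a_k = 0, 0, 5, -2, 11/6, -12/5, 577/180, …
ICs: h(0) = 0, h′(0) = 0, h′′(0) = 10, h′′′(0) = -12, h′′′′(0) = 44.

f: a_k = 0, 4, 0, -2/3, 0, 1/30, 0, …
g: a_k = 0, 6, -6, 8, -12, 96/5, -32, …
f+g: L₀ = lclm(L_f,L_g), ord ≤ 2+2.
h=∫₀ˣh₀: take L = L₀·Dx.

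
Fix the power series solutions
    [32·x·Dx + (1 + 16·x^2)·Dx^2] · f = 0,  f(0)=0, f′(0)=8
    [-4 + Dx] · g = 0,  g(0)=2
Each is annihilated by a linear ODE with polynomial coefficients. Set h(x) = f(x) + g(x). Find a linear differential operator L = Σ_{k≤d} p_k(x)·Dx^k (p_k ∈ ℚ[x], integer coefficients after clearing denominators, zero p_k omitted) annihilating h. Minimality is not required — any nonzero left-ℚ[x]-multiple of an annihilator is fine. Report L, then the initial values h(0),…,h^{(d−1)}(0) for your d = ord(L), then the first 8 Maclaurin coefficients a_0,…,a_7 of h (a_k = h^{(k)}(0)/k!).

L = (32 - 256·x - 512·x^2)·Dx + (-12 + 48·x + 64·x^2 - 256·x^3)·Dx^2 + (1 + 4·x + 16·x^2 + 64·x^3)·Dx^3  (order 3).
h: a_k = 2, 16, 16, -64/3, 64/3, 1280/3, 512/45, -1472512/315, …
ICs: h(0) = 2, h′(0) = 16, h′′(0) = 32.

f: a_k = 0, 8, 0, -128/3, 0, 2048/5, 0, -32768/7, …
g: a_k = 2, 8, 16, 64/3, 64/3, 256/15, 512/45, 2048/315, …
f+g: L₀ = lclm(L_f,L_g), ord ≤ 2+1.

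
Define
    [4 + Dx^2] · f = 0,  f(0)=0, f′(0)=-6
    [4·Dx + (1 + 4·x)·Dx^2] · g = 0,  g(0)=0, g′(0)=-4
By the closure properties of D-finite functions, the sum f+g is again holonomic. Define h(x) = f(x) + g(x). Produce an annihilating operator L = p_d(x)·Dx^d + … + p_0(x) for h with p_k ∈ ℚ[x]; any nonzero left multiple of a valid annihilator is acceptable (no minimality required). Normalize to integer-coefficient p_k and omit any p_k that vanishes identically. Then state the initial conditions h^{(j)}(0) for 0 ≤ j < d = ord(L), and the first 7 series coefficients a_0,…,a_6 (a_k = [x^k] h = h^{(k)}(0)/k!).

f: a_k = 0, -6, 0, 4, 0, -4/5, 0, …
g: a_k = 0, -4, 8, -64/3, 64, -1024/5, 2048/3, …
L₀ := lclm(L_f,L_g); ord L₀ ≤ 2+2.
L = (400 + 128·x + 256·x^2)·Dx + (36 + 176·x + 192·x^2 + 256·x^3)·Dx^2 + (100 + 32·x + 64·x^2)·Dx^3 + (9 + 44·x + 48·x^2 + 64·x^3)·Dx^4  (order 4).
h: a_k = 0, -10, 8, -52/3, 64, -1028/5, 2048/3, …
ICs: h(0) = 0, h′(0) = -10, h′′(0) = 16, h′′′(0) = -104.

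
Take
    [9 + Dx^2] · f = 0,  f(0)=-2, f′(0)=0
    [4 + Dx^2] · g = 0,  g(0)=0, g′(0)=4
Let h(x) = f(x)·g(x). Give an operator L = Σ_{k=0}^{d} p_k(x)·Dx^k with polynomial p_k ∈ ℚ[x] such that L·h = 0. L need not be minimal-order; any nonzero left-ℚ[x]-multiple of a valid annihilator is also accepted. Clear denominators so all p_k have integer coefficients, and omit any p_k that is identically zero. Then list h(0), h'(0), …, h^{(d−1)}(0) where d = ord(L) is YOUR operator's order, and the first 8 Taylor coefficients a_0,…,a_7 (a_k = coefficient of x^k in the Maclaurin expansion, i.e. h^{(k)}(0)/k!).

f: a_k = -2, 0, 9, 0, -27/4, 0, 81/40, 0, …
g: a_k = 0, 4, 0, -8/3, 0, 8/15, 0, -16/315, …
Sym-product of L_f,L_g gives L₀ (≤ ord 4).
L = 25 + 26·Dx^2 + Dx^4  (order 4).
h: a_k = 0, -8, 0, 124/3, 0, -781/15, 0, 19531/630, …
ICs: h(0) = 0, h′(0) = -8, h′′(0) = 0, h′′′(0) = 248.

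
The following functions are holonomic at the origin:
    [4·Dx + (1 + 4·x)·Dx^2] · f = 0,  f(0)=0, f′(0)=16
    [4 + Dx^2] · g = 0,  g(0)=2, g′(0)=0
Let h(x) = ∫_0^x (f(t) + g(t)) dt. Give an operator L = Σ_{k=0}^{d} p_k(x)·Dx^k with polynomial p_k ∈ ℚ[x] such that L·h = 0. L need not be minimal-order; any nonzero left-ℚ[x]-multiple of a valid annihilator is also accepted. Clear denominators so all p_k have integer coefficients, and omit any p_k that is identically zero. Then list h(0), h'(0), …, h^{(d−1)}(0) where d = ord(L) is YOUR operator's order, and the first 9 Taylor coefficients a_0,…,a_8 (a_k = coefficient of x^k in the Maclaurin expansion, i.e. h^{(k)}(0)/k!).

f: a_k = 0, 16, -32, 256/3, -256, 4096/5, -8192/3, 65536/7, -32768, …
g: a_k = 2, 0, -4, 0, 4/3, 0, -8/45, 0, 4/315, …
L₀ := lclm(L_f,L_g); ord L₀ ≤ 2+2.
h=∫h₀ ⇒ L = L₀·Dx.
L = (400 + 128·x + 256·x^2)·Dx^2 + (36 + 176·x + 192·x^2 + 256·x^3)·Dx^3 + (100 + 32·x + 64·x^2)·Dx^4 + (9 + 44·x + 48·x^2 + 64·x^3)·Dx^5  (order 5).
h: a_k = 0, 2, 8, -12, 64/3, -764/15, 2048/15, -122888/315, 8192/7, …
ICs: h(0) = 0, h′(0) = 2, h′′(0) = 16, h′′′(0) = -72, h′′′′(0) = 512.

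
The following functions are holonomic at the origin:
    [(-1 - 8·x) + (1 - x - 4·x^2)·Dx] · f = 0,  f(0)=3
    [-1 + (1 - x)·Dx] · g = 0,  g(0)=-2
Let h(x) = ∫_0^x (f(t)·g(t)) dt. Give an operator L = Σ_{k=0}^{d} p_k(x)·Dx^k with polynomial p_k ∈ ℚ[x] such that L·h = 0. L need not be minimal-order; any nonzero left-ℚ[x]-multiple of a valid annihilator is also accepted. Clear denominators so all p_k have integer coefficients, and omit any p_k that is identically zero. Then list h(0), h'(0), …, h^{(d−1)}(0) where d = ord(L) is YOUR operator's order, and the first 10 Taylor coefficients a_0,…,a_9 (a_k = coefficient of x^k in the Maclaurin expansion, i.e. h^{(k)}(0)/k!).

f: a_k = 3, 3, 15, 27, 87, 195, 543, 1323, 3495, 8787, …
g: a_k = -2, -2, -2, -2, -2, -2, -2, -2, -2, -2, …
h₀=f·g: eliminate ⇒ L₀, order ≤ 1·1.
h=∫₀ˣh₀: take L = L₀·Dx.
L = (-2 - 6·x + 12·x^2)·Dx + (1 - 2·x - 3·x^2 + 4·x^3)·Dx^2  (order 2).
h: a_k = 0, -6, -6, -14, -24, -54, -110, -1746/7, -549, -3794/3, …
ICs: h(0) = 0, h′(0) = -6.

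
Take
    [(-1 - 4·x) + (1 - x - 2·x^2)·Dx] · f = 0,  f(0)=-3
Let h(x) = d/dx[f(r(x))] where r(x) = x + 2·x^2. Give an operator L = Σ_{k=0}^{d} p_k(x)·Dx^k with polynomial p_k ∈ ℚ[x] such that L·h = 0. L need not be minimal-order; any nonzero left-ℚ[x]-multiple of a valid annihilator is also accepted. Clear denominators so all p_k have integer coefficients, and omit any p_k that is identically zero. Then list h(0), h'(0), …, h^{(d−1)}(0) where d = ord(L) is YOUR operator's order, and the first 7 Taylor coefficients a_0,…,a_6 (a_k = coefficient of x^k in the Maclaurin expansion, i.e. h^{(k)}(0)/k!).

f: a_k = -3, -3, -9, -15, -33, -63, -129, …
L₀ from L_f via x↦r, Dx↦r'^{-1}Dx.
h₀' ⇒ L via d/dx closure of L₀.
L = (10 + 72·x + 240·x^2 + 544·x^3 + 1344·x^4 + 1920·x^5 + 1280·x^6) + (-1 - 7·x - 12·x^2 + 32·x^3 + 200·x^4 + 384·x^5 + 448·x^6 + 256·x^7)·Dx  (order 1).
h: a_k = -3, -30, -153, -636, -2535, -10026, -37653, …
ICs: h(0) = -3.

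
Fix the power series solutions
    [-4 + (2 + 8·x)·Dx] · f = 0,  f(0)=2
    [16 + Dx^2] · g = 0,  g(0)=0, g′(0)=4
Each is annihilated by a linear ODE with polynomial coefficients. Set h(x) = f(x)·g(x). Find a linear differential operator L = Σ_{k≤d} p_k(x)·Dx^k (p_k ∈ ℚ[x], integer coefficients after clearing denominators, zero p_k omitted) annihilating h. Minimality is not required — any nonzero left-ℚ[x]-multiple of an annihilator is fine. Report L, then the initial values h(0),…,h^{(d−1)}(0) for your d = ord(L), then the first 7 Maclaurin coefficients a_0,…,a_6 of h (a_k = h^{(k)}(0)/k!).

L = (28 + 128·x + 256·x^2) + (-4 - 16·x)·Dx + (1 + 8·x + 16·x^2)·Dx^2  (order 2).
h: a_k = 0, 8, 16, -112/3, -32/3, -304/15, 864/5, …
ICs: h(0) = 0, h′(0) = 8.

f: a_k = 2, 4, -4, 8, -20, 56, -168, …
g: a_k = 0, 4, 0, -32/3, 0, 128/15, 0, …
Product ⇒ symmetric product L₀, ord ≤ 2.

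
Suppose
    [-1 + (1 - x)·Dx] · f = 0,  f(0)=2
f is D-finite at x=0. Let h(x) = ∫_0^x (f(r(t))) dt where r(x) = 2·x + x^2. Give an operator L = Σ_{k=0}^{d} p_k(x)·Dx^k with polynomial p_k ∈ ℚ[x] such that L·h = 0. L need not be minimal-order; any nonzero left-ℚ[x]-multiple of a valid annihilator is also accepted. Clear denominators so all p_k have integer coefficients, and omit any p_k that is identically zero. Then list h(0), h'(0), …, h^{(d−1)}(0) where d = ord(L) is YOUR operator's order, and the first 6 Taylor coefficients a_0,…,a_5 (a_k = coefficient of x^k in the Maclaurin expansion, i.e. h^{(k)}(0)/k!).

L = (2 + 2·x)·Dx + (-1 + 2·x + x^2)·Dx^2  (order 2).
h: a_k = 0, 2, 2, 10/3, 6, 58/5, …
ICs: h(0) = 0, h′(0) = 2.

f: a_k = 2, 2, 2, 2, 2, 2, …
Change of var in L_f (x↦r) gives L₀.
∫: right-multiply L₀ by Dx.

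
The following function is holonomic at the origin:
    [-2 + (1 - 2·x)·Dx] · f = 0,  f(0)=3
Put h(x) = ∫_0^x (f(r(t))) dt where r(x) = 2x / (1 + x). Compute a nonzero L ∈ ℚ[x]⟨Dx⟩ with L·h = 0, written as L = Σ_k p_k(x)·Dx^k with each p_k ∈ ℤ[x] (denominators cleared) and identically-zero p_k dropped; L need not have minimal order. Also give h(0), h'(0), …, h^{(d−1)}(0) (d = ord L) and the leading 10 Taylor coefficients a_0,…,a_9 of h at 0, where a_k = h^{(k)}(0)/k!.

L = 4·Dx + (-1 + 2·x + 3·x^2)·Dx^2  (order 2).
h: a_k = 0, 3, 6, 12, 27, 324/5, 162, 2916/7, 2187/2, 2916, …
ICs: h(0) = 0, h′(0) = 3.

f: a_k = 3, 6, 12, 24, 48, 96, 192, 384, 768, 1536, …
h₀=f(r): pull back L_f along r ⇒ L₀.
h=∫h₀ ⇒ L = L₀·Dx.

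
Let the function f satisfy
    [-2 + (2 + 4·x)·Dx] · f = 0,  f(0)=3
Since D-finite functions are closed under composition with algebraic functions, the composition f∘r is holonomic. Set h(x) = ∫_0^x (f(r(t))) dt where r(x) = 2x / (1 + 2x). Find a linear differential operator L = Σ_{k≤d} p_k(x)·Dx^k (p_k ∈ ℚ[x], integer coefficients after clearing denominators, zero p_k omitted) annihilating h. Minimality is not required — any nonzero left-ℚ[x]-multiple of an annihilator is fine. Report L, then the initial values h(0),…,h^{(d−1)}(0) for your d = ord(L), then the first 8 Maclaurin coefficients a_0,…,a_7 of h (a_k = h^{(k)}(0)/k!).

f: a_k = 3, 3, -3/2, 3/2, -15/8, 21/8, -63/16, 99/16, …
Substitute x→r, Dx→(1/r')Dx; clear ⇒ L₀.
Integrate: L := L₀·Dx.
L = -2·Dx + (1 + 8·x + 12·x^2)·Dx^2  (order 2).
h: a_k = 0, 3, 3, -6, 15, -222/5, 150, -3924/7, …
ICs: h(0) = 0, h′(0) = 3.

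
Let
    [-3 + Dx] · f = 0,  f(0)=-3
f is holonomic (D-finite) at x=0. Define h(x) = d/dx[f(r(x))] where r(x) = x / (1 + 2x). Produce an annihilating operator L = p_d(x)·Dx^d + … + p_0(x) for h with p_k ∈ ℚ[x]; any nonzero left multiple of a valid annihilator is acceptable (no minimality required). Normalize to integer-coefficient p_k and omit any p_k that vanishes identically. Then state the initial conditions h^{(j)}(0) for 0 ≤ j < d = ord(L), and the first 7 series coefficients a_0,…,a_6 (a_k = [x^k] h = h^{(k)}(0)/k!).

L = (-1 - 8·x) + (-1 - 4·x - 4·x^2)·Dx  (order 1).
h: a_k = -9, 9, 27/2, -153/2, 1557/8, -14229/40, 37323/80, …
ICs: h(0) = -9.

f: a_k = -3, -9, -27/2, -27/2, -81/8, -243/40, -243/80, …
h₀=f(r): pull back L_f along r ⇒ L₀.
h₀' ⇒ L via d/dx closure of L₀.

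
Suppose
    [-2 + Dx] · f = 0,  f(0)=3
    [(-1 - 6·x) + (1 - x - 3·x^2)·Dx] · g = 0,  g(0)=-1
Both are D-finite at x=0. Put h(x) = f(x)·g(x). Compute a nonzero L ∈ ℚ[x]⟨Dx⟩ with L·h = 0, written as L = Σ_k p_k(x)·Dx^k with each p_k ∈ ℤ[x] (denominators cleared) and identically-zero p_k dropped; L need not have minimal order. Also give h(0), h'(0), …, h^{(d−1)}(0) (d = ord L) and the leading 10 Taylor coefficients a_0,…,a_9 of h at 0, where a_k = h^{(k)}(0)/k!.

f: a_k = 3, 6, 6, 4, 2, 4/5, 4/15, 8/105, 2/105, 4/945, …
g: a_k = -1, -1, -4, -7, -19, -40, -97, -217, -508, -1159, …
Product ⇒ symmetric product L₀, ord ≤ 1.
L = (3 + 4·x - 6·x^2) + (-1 + x + 3·x^2)·Dx  (order 1).
h: a_k = -3, -9, -24, -55, -129, -1474/5, -10231/15, -54829/35, -75868/21, -7855213/945, …
ICs: h(0) = -3.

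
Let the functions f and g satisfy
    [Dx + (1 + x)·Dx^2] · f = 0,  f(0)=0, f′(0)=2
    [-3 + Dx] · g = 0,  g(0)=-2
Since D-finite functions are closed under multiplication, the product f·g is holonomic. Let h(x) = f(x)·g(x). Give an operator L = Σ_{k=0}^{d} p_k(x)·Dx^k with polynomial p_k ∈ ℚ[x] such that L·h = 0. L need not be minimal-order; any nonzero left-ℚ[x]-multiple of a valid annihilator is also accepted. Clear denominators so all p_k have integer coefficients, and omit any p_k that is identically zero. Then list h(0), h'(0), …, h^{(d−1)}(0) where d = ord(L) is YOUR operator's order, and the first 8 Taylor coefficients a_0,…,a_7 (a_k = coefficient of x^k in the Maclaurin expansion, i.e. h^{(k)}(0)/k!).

L = (6 + 9·x) + (-5 - 6·x)·Dx + (1 + x)·Dx^2  (order 2).
h: a_k = 0, -4, -10, -40/3, -12, -83/10, -55/12, -76/35, …
ICs: h(0) = 0, h′(0) = -4.

f: a_k = 0, 2, -1, 2/3, -1/2, 2/5, -1/3, 2/7, …
g: a_k = -2, -6, -9, -9, -27/4, -81/20, -81/40, -243/280, …
Sym-product of L_f,L_g gives L₀ (≤ ord 2).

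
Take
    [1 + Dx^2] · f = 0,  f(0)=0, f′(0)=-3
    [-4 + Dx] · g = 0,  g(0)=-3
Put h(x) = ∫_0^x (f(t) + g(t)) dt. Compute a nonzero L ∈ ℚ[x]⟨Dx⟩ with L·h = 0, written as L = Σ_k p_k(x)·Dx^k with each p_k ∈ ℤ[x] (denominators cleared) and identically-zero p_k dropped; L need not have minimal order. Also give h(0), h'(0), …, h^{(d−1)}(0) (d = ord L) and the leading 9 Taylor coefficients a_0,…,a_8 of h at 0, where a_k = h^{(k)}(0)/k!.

L = -4·Dx + Dx^2 - 4·Dx^3 + Dx^4  (order 4).
h: a_k = 0, -3, -15/2, -8, -63/8, -32/5, -205/48, -256/105, -5461/4480, …
ICs: h(0) = 0, h′(0) = -3, h′′(0) = -15, h′′′(0) = -48.

f: a_k = 0, -3, 0, 1/2, 0, -1/40, 0, 1/1680, 0, …
g: a_k = -3, -12, -24, -32, -32, -128/5, -256/15, -1024/105, -512/105, …
Weyl lclm of L_f,L_g ⇒ L₀ (ord ≤ 3).
h=∫h₀ ⇒ L = L₀·Dx.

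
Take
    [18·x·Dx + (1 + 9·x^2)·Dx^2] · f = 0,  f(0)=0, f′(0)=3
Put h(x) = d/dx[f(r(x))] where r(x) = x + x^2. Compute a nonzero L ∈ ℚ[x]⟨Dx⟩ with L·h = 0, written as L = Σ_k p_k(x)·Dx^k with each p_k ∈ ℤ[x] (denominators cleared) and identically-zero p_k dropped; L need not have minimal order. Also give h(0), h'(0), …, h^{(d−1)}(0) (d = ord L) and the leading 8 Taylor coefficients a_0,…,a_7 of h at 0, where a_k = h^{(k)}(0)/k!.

f: a_k = 0, 3, 0, -9, 0, 243/5, 0, -2187/7, …
L₀ from L_f via x↦r, Dx↦r'^{-1}Dx.
h₀' ⇒ L via d/dx closure of L₀.
L = (-2 + 18·x + 72·x^2 + 108·x^3 + 54·x^4) + (1 + 2·x + 9·x^2 + 36·x^3 + 45·x^4 + 18·x^5)·Dx  (order 1).
h: a_k = 3, 6, -27, -108, 108, 1404, 1215, -13608, …
ICs: h(0) = 3.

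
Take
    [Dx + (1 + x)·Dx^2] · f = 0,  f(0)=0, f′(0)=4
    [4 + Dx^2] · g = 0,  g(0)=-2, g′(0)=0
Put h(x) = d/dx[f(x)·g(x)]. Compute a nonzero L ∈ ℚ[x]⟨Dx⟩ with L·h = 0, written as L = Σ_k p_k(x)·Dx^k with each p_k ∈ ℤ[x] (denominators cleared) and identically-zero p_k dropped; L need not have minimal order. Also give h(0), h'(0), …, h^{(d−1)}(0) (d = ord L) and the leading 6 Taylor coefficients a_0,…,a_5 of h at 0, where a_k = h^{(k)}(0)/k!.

L = (-56 + 896·x + 4416·x^2 + 8064·x^3 + 7136·x^4 + 3072·x^5 + 512·x^6) + (72 + 776·x + 2080·x^2 + 2400·x^3 + 1280·x^4 + 256·x^5)·Dx + (70 + 824·x + 2780·x^2 + 4416·x^3 + 3664·x^4 + 1536·x^5 + 256·x^6)·Dx^2 + (18 + 194·x + 520·x^2 + 600·x^3 + 320·x^4 + 64·x^5)·Dx^3 + (21 + 150·x + 419·x^2 + 600·x^3 + 470·x^4 + 192·x^5 + 32·x^6)·Dx^4  (order 4).
h: a_k = -8, 8, 40, -24, -8, 0, …
ICs: h(0) = -8, h′(0) = 8, h′′(0) = 80, h′′′(0) = -144.

f: a_k = 0, 4, -2, 4/3, -1, 4/5, …
g: a_k = -2, 0, 4, 0, -4/3, 0, …
f·g: L₀ = L_f ⊗_s L_g, ord ≤ 2·2.
h₀' ⇒ L via d/dx closure of L₀.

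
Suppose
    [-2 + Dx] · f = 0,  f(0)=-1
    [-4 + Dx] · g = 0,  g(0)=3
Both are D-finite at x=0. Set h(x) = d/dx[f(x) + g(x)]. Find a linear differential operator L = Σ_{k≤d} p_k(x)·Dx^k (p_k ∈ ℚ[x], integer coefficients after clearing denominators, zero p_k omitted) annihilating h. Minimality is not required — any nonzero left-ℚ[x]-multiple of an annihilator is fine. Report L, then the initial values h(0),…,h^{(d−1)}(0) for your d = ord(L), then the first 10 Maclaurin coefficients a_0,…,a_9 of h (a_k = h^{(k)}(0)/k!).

f: a_k = -1, -2, -2, -4/3, -2/3, -4/15, -4/45, -8/315, -2/315, -4/2835, …
g: a_k = 3, 12, 24, 32, 32, 128/5, 256/15, 1024/105, 512/105, 2048/945, …
f+g: L₀ = lclm(L_f,L_g), ord ≤ 1+1.
Differentiate: ansatz ord ≤ ord L₀ ⇒ L.
L = 8 - 6·Dx + Dx^2  (order 2).
h: a_k = 10, 44, 92, 376/3, 380/3, 1528/15, 3064/45, 12272/315, 1228/63, 24568/2835, …
ICs: h(0) = 10, h′(0) = 44.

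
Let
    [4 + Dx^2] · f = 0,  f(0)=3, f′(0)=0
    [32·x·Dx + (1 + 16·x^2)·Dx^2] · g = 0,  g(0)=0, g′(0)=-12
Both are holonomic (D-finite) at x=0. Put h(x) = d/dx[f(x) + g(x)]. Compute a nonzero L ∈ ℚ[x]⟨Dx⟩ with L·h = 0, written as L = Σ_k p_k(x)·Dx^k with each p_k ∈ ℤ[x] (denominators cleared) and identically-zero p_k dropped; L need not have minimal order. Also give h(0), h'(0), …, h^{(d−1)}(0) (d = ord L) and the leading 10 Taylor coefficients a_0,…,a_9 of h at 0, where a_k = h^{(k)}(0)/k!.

L = (-6016·x + 102400·x^3 + 32768·x^5) + (-28 + 1216·x^2 + 27648·x^4 + 16384·x^6)·Dx + (-1504·x + 25600·x^3 + 8192·x^5)·Dx^2 + (-7 + 304·x^2 + 6912·x^4 + 4096·x^6)·Dx^3  (order 3).
h: a_k = -12, -12, 192, 8, -3072, -8/5, 49152, 16/105, -786432, -8/945, …
ICs: h(0) = -12, h′(0) = -12, h′′(0) = 384.

f: a_k = 3, 0, -6, 0, 2, 0, -4/15, 0, 2/105, 0, …
g: a_k = 0, -12, 0, 64, 0, -3072/5, 0, 49152/7, 0, -262144/3, …
L₀ := lclm(L_f,L_g); ord L₀ ≤ 2+2.
Derive L from L₀ (diff closure).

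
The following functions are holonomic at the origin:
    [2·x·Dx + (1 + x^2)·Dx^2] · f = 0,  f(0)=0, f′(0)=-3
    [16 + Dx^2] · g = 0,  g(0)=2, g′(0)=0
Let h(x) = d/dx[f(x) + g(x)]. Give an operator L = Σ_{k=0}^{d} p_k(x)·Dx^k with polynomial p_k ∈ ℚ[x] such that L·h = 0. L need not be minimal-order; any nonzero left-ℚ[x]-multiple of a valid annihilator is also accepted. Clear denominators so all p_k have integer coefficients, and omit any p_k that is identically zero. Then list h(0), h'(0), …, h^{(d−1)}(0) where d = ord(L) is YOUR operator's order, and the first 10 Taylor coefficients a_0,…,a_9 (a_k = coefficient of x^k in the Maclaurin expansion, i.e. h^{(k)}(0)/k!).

L = (64·x + 704·x^3 + 256·x^5) + (112 + 416·x^2 + 432·x^4 + 128·x^6)·Dx + (4·x + 44·x^3 + 16·x^5)·Dx^2 + (7 + 26·x^2 + 27·x^4 + 8·x^6)·Dx^3  (order 3).
h: a_k = -3, -32, 3, 256/3, -3, -1024/15, 3, 8192/315, -3, -16384/2835, …
ICs: h(0) = -3, h′(0) = -32, h′′(0) = 6.

f: a_k = 0, -3, 0, 1, 0, -3/5, 0, 3/7, 0, -1/3, …
g: a_k = 2, 0, -16, 0, 64/3, 0, -512/45, 0, 1024/315, 0, …
L₀ := lclm(L_f,L_g); ord L₀ ≤ 2+2.
Derive L from L₀ (diff closure).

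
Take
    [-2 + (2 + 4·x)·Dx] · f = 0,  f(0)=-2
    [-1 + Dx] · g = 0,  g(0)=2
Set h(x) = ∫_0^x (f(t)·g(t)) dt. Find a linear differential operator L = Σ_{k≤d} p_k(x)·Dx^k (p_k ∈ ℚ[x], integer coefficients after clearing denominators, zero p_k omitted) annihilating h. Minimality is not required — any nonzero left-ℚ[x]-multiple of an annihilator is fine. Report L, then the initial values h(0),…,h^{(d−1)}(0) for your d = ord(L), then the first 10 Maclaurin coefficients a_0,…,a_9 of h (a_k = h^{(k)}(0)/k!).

L = (-2 - 2·x)·Dx + (1 + 2·x)·Dx^2  (order 2).
h: a_k = 0, -4, -4, -4/3, -2/3, 2/15, -14/45, 122/315, -347/630, 4591/5670, …
ICs: h(0) = 0, h′(0) = -4.

f: a_k = -2, -2, 1, -1, 5/4, -7/4, 21/8, -33/8, 429/64, -715/64, …
g: a_k = 2, 2, 1, 1/3, 1/12, 1/60, 1/360, 1/2520, 1/20160, 1/181440, …
Sym-product of L_f,L_g gives L₀ (≤ ord 1).
h=∫₀ˣh₀: take L = L₀·Dx.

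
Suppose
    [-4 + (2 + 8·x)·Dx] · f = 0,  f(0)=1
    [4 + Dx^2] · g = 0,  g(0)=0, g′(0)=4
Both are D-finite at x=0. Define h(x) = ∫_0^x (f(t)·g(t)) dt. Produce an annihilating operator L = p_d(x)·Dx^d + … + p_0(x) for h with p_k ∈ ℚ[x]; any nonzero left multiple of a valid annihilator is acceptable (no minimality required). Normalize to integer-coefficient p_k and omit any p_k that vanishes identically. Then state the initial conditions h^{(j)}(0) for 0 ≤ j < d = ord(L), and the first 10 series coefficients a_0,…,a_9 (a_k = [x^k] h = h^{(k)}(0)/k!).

f: a_k = 1, 2, -2, 4, -10, 28, -84, 264, -858, 2860, …
g: a_k = 0, 4, 0, -8/3, 0, 8/15, 0, -16/315, 0, 8/2835, …
h₀=f·g: eliminate ⇒ L₀, order ≤ 1·2.
Integrate: L := L₀·Dx.
L = (16 + 32·x + 64·x^2)·Dx + (-4 - 16·x)·Dx^2 + (1 + 8·x + 16·x^2)·Dx^3  (order 3).
h: a_k = 0, 0, 2, 8/3, -8/3, 32/15, -256/45, 512/35, -12224/315, 61952/567, …
ICs: h(0) = 0, h′(0) = 0, h′′(0) = 4.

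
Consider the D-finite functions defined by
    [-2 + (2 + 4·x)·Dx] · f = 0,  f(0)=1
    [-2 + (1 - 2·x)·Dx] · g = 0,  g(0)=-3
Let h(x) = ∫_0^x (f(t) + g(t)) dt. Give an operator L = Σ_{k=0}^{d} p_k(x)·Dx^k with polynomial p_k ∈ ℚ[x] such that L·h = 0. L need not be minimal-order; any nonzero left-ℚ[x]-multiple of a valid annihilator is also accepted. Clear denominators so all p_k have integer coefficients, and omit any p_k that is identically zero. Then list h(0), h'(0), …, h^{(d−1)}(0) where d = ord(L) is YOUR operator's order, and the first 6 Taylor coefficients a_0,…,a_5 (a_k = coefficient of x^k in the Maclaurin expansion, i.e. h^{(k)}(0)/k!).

L = (10 + 12·x)·Dx + (-9 - 28·x - 36·x^2)·Dx^2 + (1 + 6·x - 4·x^2 - 24·x^3)·Dx^3  (order 3).
h: a_k = 0, -2, -5/2, -25/6, -47/8, -389/40, …
ICs: h(0) = 0, h′(0) = -2, h′′(0) = -5.

f: a_k = 1, 1, -1/2, 1/2, -5/8, 7/8, …
g: a_k = -3, -6, -12, -24, -48, -96, …
Weyl lclm of L_f,L_g ⇒ L₀ (ord ≤ 2).
h=∫h₀ ⇒ L = L₀·Dx.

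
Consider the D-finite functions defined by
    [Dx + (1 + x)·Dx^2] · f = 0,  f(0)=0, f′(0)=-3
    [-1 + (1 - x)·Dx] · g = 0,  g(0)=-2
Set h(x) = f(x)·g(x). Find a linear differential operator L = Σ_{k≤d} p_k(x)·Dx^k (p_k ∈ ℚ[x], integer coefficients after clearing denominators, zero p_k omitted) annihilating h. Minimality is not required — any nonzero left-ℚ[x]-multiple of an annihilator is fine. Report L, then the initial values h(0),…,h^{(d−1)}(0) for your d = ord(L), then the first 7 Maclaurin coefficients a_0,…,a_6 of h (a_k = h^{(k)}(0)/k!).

f: a_k = 0, -3, 3/2, -1, 3/4, -3/5, 1/2, …
g: a_k = -2, -2, -2, -2, -2, -2, -2, …
Product ⇒ symmetric product L₀, ord ≤ 2.
L = 1 + (1 + 3·x)·Dx + (-1 + x^2)·Dx^2  (order 2).
h: a_k = 0, 6, 3, 5, 7/2, 47/10, 37/10, …
ICs: h(0) = 0, h′(0) = 6.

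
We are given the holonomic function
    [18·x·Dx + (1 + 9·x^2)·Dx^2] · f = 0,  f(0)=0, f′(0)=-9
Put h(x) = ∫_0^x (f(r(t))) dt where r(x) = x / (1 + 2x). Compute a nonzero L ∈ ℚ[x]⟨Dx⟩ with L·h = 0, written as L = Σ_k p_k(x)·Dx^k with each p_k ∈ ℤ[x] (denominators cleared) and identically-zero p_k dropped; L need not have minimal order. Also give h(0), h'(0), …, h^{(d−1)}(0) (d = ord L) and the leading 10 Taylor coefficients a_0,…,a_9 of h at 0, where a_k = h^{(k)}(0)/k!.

f: a_k = 0, -9, 0, 27, 0, -729/5, 0, 6561/7, 0, -6561, …
f∘r: x↦r, Dx↦Dx/r' in L_f ⇒ L₀.
h=∫₀ˣh₀: take L = L₀·Dx.
L = (4 + 26·x)·Dx^2 + (1 + 4·x + 13·x^2)·Dx^3  (order 3).
h: a_k = 0, 0, -9/2, 6, -9/4, -18, 597/10, -414/7, -13347/56, 1190, …
ICs: h(0) = 0, h′(0) = 0, h′′(0) = -9.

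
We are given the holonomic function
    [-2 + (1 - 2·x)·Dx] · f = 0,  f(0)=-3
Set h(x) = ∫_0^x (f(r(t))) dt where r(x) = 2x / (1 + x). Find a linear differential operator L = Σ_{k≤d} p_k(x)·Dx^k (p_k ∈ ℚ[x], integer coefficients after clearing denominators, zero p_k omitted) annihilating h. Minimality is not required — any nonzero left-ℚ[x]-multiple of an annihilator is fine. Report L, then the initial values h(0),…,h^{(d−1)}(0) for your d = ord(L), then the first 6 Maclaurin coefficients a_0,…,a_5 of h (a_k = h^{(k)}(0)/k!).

f: a_k = -3, -6, -12, -24, -48, -96, …
h₀=f(r): pull back L_f along r ⇒ L₀.
h=∫₀ˣh₀: take L = L₀·Dx.
L = 4·Dx + (-1 + 2·x + 3·x^2)·Dx^2  (order 2).
h: a_k = 0, -3, -6, -12, -27, -324/5, …
ICs: h(0) = 0, h′(0) = -3.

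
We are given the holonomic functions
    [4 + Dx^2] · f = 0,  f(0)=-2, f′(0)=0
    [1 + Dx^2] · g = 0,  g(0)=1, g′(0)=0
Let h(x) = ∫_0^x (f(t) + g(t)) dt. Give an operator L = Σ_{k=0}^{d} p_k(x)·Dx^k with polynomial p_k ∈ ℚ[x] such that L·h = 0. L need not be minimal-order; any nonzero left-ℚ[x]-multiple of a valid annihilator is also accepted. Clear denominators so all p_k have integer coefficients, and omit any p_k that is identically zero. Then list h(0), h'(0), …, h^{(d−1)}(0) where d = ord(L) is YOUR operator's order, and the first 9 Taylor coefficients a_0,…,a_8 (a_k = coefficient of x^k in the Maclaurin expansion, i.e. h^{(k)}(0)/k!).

L = 4·Dx + 5·Dx^3 + Dx^5  (order 5).
h: a_k = 0, -1, 0, 7/6, 0, -31/120, 0, 127/5040, 0, …
ICs: h(0) = 0, h′(0) = -1, h′′(0) = 0, h′′′(0) = 7, h′′′′(0) = 0.

f: a_k = -2, 0, 4, 0, -4/3, 0, 8/45, 0, -4/315, …
g: a_k = 1, 0, -1/2, 0, 1/24, 0, -1/720, 0, 1/40320, …
L₀ := lclm(L_f,L_g); ord L₀ ≤ 2+2.
h=∫h₀ ⇒ L = L₀·Dx.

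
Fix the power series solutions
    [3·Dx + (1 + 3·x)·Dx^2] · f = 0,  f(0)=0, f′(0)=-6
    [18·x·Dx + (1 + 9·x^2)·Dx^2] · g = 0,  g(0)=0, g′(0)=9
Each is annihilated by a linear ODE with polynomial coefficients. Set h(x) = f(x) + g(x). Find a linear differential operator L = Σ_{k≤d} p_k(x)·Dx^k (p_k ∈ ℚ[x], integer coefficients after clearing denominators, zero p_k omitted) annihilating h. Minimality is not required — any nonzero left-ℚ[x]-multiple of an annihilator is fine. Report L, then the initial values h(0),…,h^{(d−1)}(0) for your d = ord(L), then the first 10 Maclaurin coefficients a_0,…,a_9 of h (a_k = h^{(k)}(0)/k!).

L = (-18 - 162·x + 486·x^2 + 486·x^3)·Dx + (-12 - 36·x + 972·x^3 + 972·x^4)·Dx^2 + (-1 + 3·x + 18·x^2 + 54·x^3 + 243·x^4 + 243·x^5)·Dx^3  (order 3).
h: a_k = 0, 3, 9, -45, 81/2, 243/5, 243, -10935/7, 6561/4, 2187, …
ICs: h(0) = 0, h′(0) = 3, h′′(0) = 18.

f: a_k = 0, -6, 9, -18, 81/2, -486/5, 243, -4374/7, 6561/4, -4374, …
g: a_k = 0, 9, 0, -27, 0, 729/5, 0, -6561/7, 0, 6561, …
f+g: L₀ = lclm(L_f,L_g), ord ≤ 2+2.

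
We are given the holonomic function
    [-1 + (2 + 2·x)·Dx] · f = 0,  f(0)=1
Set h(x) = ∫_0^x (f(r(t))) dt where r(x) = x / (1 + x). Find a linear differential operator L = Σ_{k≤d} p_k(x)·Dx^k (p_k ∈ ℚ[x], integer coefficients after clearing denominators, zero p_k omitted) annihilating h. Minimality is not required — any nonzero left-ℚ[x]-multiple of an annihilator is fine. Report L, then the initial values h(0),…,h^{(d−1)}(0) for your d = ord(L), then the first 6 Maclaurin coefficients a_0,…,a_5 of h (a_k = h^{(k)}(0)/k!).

f: a_k = 1, 1/2, -1/8, 1/16, -5/128, 7/256, …
f∘r: x↦r, Dx↦Dx/r' in L_f ⇒ L₀.
h=∫h₀ ⇒ L = L₀·Dx.
L = -Dx + (2 + 6·x + 4·x^2)·Dx^2  (order 2).
h: a_k = 0, 1, 1/4, -5/24, 13/64, -141/640, …
ICs: h(0) = 0, h′(0) = 1.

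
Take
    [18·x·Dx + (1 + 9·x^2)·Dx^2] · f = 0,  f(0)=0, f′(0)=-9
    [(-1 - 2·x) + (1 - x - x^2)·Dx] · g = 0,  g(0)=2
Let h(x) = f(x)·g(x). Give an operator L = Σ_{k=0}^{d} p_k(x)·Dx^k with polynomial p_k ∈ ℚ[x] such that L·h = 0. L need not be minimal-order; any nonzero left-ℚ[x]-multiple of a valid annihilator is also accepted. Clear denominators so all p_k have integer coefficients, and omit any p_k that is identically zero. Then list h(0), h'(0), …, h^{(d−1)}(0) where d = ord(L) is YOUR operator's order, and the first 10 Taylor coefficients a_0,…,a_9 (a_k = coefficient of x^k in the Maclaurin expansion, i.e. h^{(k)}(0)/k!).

f: a_k = 0, -9, 0, 27, 0, -729/5, 0, 6561/7, 0, -6561, …
g: a_k = 2, 2, 4, 6, 10, 16, 26, 42, 68, 110, …
Sym-product of L_f,L_g gives L₀ (≤ ord 2).
L = (2 + 18·x + 54·x^2) + (2 - 14·x + 36·x^2 + 54·x^3)·Dx + (-1 + x - 8·x^2 + 9·x^3 + 9·x^4)·Dx^2  (order 2).
h: a_k = 0, -18, -18, 18, 0, -1368/5, -1368/5, 46458/35, 36882/35, -75186/7, …
ICs: h(0) = 0, h′(0) = -18.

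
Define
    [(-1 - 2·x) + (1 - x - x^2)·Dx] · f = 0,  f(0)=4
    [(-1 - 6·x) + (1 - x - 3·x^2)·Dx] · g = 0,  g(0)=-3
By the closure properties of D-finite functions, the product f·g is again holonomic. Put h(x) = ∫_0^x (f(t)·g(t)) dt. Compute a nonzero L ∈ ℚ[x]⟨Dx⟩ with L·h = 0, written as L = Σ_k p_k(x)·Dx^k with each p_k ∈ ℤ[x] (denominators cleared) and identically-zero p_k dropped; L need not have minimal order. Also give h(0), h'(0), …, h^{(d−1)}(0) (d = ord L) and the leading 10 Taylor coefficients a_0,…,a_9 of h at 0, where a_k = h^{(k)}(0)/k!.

L = (-2 - 6·x + 12·x^2 + 12·x^3)·Dx + (1 - 2·x - 3·x^2 + 4·x^3 + 3·x^4)·Dx^2  (order 2).
h: a_k = 0, -12, -12, -28, -48, -504/5, -196, -2844/7, -828, -5188/3, …
ICs: h(0) = 0, h′(0) = -12.

f: a_k = 4, 4, 8, 12, 20, 32, 52, 84, 136, 220, …
g: a_k = -3, -3, -12, -21, -57, -120, -291, -651, -1524, -3477, …
f·g: L₀ = L_f ⊗_s L_g, ord ≤ 1·1.
h=∫h₀ ⇒ L = L₀·Dx.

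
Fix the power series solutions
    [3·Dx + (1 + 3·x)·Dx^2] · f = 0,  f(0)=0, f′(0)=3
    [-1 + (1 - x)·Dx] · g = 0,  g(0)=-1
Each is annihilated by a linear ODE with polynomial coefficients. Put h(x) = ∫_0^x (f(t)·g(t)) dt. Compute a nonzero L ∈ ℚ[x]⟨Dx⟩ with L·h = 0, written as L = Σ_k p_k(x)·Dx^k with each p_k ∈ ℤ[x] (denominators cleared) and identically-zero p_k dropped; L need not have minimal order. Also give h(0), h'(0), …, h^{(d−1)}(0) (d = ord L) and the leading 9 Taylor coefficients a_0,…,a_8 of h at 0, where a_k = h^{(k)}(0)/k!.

L = 3·Dx + (-1 + 9·x)·Dx^2 + (-1 - 2·x + 3·x^2)·Dx^3  (order 3).
h: a_k = 0, 0, -3/2, 1/2, -15/8, 51/20, -239/40, 1713/140, -31749/1120, …
ICs: h(0) = 0, h′(0) = 0, h′′(0) = -3.

f: a_k = 0, 3, -9/2, 9, -81/4, 243/5, -243/2, 2187/7, -6561/8, …
g: a_k = -1, -1, -1, -1, -1, -1, -1, -1, -1, …
Sym-product of L_f,L_g gives L₀ (≤ ord 2).
∫: right-multiply L₀ by Dx.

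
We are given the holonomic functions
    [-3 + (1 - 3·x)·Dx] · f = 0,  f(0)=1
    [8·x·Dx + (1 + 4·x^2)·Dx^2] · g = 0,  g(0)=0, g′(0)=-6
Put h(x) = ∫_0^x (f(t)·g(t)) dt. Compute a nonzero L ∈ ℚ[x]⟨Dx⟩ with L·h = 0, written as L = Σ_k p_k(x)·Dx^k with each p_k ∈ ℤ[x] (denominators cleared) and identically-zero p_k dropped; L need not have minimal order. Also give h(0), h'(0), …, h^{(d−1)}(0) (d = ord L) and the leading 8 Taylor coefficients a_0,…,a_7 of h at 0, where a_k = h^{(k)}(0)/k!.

f: a_k = 1, 3, 9, 27, 81, 243, 729, 2187, …
g: a_k = 0, -6, 0, 8, 0, -96/5, 0, 384/7, …
L₀ := L_f ⊗_s L_g (sym. prod.), ord ≤ 2.
Integrate: L := L₀·Dx.
L = 24·x·Dx + (6 - 8·x + 48·x^2)·Dx^2 + (-1 + 3·x - 4·x^2 + 12·x^3)·Dx^3  (order 3).
h: a_k = 0, 0, -3, -6, -23/2, -138/5, -361/5, -6498/35, …
ICs: h(0) = 0, h′(0) = 0, h′′(0) = -6.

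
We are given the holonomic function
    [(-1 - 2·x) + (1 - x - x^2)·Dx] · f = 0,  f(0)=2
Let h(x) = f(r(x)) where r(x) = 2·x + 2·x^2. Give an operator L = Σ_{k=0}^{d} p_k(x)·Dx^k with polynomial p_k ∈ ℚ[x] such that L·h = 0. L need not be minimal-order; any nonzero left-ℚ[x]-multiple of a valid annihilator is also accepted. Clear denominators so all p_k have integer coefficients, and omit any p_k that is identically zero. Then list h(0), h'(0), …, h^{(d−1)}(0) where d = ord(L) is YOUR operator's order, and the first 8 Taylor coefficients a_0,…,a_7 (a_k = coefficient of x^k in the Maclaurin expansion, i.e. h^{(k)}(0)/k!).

f: a_k = 2, 2, 4, 6, 10, 16, 26, 42, …
f∘r: x↦r, Dx↦Dx/r' in L_f ⇒ L₀.
L = (2 + 12·x + 24·x^2 + 16·x^3) + (-1 + 2·x + 6·x^2 + 8·x^3 + 4·x^4)·Dx  (order 1).
h: a_k = 2, 4, 20, 80, 320, 1296, 5232, 21120, …
ICs: h(0) = 2.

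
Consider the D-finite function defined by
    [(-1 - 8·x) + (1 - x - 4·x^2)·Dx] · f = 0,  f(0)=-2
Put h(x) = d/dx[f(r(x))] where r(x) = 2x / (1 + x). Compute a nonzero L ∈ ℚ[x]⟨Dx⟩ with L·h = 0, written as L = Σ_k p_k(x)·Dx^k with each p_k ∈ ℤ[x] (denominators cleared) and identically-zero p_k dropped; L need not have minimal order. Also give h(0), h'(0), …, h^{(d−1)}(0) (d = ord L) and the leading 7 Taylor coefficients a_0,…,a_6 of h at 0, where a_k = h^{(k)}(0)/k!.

f: a_k = -2, -2, -10, -18, -58, -130, -362, …
Substitute x→r, Dx→(1/r')Dx; clear ⇒ L₀.
Differentiate: ansatz ord ≤ ord L₀ ⇒ L.
L = (18 + 102·x + 918·x^2 + 578·x^3) + (-1 - 18·x + 306·x^3 + 289·x^4)·Dx  (order 1).
h: a_k = -4, -72, -204, -2448, -5780, -62424, -137564, …
ICs: h(0) = -4.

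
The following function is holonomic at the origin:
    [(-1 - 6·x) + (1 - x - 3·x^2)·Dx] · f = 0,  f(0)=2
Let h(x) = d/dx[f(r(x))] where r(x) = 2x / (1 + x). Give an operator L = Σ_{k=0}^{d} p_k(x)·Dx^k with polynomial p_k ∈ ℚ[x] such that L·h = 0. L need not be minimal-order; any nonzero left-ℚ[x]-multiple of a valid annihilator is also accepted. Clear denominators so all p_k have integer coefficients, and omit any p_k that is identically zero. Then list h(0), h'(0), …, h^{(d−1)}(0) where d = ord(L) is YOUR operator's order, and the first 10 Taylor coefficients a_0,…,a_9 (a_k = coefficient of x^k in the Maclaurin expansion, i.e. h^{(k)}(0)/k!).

L = (14 + 78·x + 546·x^2 + 338·x^3) + (-1 - 14·x + 182·x^3 + 169·x^4)·Dx  (order 1).
h: a_k = 4, 56, 156, 1456, 3380, 28392, 61516, 492128, 1028196, 7997080, …
ICs: h(0) = 4.

f: a_k = 2, 2, 8, 14, 38, 80, 194, 434, 1016, 2318, …
h₀=f(r): pull back L_f along r ⇒ L₀.
Derive L from L₀ (diff closure).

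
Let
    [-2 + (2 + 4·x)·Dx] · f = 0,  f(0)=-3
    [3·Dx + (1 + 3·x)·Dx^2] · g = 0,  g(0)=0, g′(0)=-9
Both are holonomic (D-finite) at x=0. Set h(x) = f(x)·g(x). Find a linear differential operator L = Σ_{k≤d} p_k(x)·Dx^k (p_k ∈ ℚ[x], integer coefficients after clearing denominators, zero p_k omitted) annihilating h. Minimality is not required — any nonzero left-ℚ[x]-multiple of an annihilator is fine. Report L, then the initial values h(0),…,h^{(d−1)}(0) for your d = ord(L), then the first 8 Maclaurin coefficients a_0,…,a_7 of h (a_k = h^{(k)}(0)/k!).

f: a_k = -3, -3, 3/2, -3/2, 15/8, -21/8, 63/16, -99/16, …
g: a_k = 0, -9, 27/2, -27, 243/4, -729/5, 729/2, -6561/7, …
Product ⇒ symmetric product L₀, ord ≤ 2.
L = 3·x + (1 + 2·x)·Dx + (1 + 7·x + 16·x^2 + 12·x^3)·Dx^2  (order 2).
h: a_k = 0, 27, -27/2, 27, -135/2, 7101/40, -38043/80, 360369/280, …
ICs: h(0) = 0, h′(0) = 27.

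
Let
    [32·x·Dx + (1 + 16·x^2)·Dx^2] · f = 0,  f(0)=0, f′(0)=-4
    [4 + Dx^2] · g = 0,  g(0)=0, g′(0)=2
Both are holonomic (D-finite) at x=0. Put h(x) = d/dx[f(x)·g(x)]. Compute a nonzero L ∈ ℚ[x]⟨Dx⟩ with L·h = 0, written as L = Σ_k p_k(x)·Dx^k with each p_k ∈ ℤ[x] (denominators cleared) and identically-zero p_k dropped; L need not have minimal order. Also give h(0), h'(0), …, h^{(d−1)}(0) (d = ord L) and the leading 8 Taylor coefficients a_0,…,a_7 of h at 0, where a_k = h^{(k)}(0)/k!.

f: a_k = 0, -4, 0, 64/3, 0, -1024/5, 0, 16384/7, …
g: a_k = 0, 2, 0, -4/3, 0, 4/15, 0, -8/315, …
f·g: L₀ = L_f ⊗_s L_g, ord ≤ 2·2.
h=h₀': d/dx-closure on L₀ ⇒ L.
L = (62288 + 2213376·x^2 + 73428992·x^4 + 58982400·x^6 + 3145728·x^8 - 167772160·x^10 + 268435456·x^12) + (35072·x + 2871296·x^3 + 39976960·x^5 + 52428800·x^7 + 83886080·x^9 + 268435456·x^11)·Dx + (15912 + 579328·x^2 + 18954240·x^4 + 19529728·x^6 + 9961472·x^8 - 16777216·x^10 + 134217728·x^12)·Dx^2 + (8768·x + 717824·x^3 + 9994240·x^5 + 13107200·x^7 + 20971520·x^9 + 67108864·x^11)·Dx^3 + (85 + 6496·x^2 + 149248·x^4 + 1196032·x^6 + 2293760·x^8 + 6291456·x^10 + 16777216·x^12)·Dx^4  (order 4).
h: a_k = 0, -16, 0, 192, 0, -7904/3, 0, 39680, …
ICs: h(0) = 0, h′(0) = -16, h′′(0) = 0, h′′′(0) = 1152.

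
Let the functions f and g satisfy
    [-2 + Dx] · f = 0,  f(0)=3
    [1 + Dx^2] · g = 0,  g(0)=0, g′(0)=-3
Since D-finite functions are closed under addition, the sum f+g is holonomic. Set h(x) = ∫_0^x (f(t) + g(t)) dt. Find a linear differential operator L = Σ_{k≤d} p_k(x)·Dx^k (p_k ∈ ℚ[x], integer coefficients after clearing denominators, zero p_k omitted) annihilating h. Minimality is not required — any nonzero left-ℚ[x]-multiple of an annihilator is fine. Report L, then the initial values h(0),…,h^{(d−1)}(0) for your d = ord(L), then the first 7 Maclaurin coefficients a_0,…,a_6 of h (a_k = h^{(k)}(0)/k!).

L = -2·Dx + Dx^2 - 2·Dx^3 + Dx^4  (order 4).
h: a_k = 0, 3, 3/2, 2, 9/8, 2/5, 31/240, …
ICs: h(0) = 0, h′(0) = 3, h′′(0) = 3, h′′′(0) = 12.

f: a_k = 3, 6, 6, 4, 2, 4/5, 4/15, …
g: a_k = 0, -3, 0, 1/2, 0, -1/40, 0, …
Weyl lclm of L_f,L_g ⇒ L₀ (ord ≤ 3).
h=∫₀ˣh₀: take L = L₀·Dx.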